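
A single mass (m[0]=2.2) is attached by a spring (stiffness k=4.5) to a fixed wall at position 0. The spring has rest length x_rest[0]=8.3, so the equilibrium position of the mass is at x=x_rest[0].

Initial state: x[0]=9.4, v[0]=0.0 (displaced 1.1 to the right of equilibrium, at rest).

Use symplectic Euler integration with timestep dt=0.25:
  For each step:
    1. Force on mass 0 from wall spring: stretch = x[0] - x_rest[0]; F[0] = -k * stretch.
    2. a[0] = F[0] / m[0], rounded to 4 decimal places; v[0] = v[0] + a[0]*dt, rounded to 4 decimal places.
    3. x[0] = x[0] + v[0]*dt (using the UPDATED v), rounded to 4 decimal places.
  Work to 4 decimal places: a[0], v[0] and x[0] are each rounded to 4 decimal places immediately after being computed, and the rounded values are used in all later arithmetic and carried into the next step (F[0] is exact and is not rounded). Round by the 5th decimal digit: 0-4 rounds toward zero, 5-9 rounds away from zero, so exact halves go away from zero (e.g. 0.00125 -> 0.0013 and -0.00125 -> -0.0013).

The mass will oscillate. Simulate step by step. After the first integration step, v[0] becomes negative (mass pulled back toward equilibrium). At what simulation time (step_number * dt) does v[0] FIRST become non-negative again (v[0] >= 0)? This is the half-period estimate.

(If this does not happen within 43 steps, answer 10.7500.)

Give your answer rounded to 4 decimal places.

Step 0: x=[9.4000] v=[0.0000]
Step 1: x=[9.2594] v=[-0.5625]
Step 2: x=[8.9961] v=[-1.0531]
Step 3: x=[8.6438] v=[-1.4091]
Step 4: x=[8.2476] v=[-1.5849]
Step 5: x=[7.8581] v=[-1.5581]
Step 6: x=[7.5251] v=[-1.3321]
Step 7: x=[7.2911] v=[-0.9359]
Step 8: x=[7.1861] v=[-0.4200]
Step 9: x=[7.2235] v=[0.1496]
First v>=0 after going negative at step 9, time=2.2500

Answer: 2.2500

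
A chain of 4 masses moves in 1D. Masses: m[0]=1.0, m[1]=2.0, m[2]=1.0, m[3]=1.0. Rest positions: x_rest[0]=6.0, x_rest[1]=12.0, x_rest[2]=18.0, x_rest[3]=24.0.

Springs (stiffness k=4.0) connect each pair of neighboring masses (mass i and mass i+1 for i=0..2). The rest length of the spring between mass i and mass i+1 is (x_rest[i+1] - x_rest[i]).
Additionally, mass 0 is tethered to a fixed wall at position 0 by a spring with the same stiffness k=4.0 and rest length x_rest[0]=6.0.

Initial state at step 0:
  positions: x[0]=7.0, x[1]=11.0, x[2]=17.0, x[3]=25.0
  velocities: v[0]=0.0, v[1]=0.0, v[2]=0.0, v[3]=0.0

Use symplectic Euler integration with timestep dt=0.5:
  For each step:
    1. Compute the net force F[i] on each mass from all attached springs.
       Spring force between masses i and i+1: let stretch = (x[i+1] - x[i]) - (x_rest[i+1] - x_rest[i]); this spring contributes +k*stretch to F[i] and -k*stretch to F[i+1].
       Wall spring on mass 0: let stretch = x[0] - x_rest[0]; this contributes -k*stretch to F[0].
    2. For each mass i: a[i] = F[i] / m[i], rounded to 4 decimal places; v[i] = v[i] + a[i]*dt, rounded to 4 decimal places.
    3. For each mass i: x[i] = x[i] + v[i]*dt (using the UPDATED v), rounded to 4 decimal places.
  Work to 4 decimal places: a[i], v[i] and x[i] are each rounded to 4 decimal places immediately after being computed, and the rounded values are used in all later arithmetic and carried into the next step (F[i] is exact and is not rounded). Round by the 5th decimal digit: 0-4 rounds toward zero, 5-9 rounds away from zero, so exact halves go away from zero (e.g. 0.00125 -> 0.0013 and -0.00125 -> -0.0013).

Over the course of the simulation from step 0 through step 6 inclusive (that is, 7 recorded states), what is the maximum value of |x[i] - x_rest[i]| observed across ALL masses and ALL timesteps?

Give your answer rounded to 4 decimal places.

Step 0: x=[7.0000 11.0000 17.0000 25.0000] v=[0.0000 0.0000 0.0000 0.0000]
Step 1: x=[4.0000 12.0000 19.0000 23.0000] v=[-6.0000 2.0000 4.0000 -4.0000]
Step 2: x=[5.0000 12.5000 18.0000 23.0000] v=[2.0000 1.0000 -2.0000 0.0000]
Step 3: x=[8.5000 12.0000 16.5000 24.0000] v=[7.0000 -1.0000 -3.0000 2.0000]
Step 4: x=[7.0000 12.0000 18.0000 23.5000] v=[-3.0000 0.0000 3.0000 -1.0000]
Step 5: x=[3.5000 12.5000 19.0000 23.5000] v=[-7.0000 1.0000 2.0000 0.0000]
Step 6: x=[5.5000 11.7500 18.0000 25.0000] v=[4.0000 -1.5000 -2.0000 3.0000]
Max displacement = 2.5000

Answer: 2.5000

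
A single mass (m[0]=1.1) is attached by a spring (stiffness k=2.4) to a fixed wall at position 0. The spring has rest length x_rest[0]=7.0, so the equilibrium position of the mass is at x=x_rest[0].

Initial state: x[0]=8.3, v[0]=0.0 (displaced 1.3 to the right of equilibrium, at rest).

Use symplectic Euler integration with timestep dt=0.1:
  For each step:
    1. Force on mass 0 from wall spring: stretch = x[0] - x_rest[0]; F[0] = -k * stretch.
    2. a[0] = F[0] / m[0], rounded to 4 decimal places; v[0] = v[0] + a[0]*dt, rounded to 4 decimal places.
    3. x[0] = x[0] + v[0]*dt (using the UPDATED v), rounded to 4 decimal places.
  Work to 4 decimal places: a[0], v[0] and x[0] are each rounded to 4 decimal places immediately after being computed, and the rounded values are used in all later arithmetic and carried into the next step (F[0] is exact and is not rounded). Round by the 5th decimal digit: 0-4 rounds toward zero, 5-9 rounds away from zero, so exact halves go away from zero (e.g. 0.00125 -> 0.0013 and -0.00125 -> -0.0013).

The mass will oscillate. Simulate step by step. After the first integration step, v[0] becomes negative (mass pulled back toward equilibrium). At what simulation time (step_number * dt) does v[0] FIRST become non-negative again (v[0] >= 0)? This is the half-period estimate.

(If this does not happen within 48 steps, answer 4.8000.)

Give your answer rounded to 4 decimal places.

Answer: 2.2000

Derivation:
Step 0: x=[8.3000] v=[0.0000]
Step 1: x=[8.2716] v=[-0.2836]
Step 2: x=[8.2155] v=[-0.5610]
Step 3: x=[8.1329] v=[-0.8262]
Step 4: x=[8.0256] v=[-1.0734]
Step 5: x=[7.8959] v=[-1.2972]
Step 6: x=[7.7466] v=[-1.4927]
Step 7: x=[7.5810] v=[-1.6556]
Step 8: x=[7.4028] v=[-1.7824]
Step 9: x=[7.2158] v=[-1.8703]
Step 10: x=[7.0241] v=[-1.9174]
Step 11: x=[6.8318] v=[-1.9227]
Step 12: x=[6.6432] v=[-1.8860]
Step 13: x=[6.4624] v=[-1.8082]
Step 14: x=[6.2933] v=[-1.6909]
Step 15: x=[6.1396] v=[-1.5367]
Step 16: x=[6.0047] v=[-1.3490]
Step 17: x=[5.8915] v=[-1.1318]
Step 18: x=[5.8025] v=[-0.8900]
Step 19: x=[5.7396] v=[-0.6287]
Step 20: x=[5.7042] v=[-0.3537]
Step 21: x=[5.6971] v=[-0.0710]
Step 22: x=[5.7184] v=[0.2133]
First v>=0 after going negative at step 22, time=2.2000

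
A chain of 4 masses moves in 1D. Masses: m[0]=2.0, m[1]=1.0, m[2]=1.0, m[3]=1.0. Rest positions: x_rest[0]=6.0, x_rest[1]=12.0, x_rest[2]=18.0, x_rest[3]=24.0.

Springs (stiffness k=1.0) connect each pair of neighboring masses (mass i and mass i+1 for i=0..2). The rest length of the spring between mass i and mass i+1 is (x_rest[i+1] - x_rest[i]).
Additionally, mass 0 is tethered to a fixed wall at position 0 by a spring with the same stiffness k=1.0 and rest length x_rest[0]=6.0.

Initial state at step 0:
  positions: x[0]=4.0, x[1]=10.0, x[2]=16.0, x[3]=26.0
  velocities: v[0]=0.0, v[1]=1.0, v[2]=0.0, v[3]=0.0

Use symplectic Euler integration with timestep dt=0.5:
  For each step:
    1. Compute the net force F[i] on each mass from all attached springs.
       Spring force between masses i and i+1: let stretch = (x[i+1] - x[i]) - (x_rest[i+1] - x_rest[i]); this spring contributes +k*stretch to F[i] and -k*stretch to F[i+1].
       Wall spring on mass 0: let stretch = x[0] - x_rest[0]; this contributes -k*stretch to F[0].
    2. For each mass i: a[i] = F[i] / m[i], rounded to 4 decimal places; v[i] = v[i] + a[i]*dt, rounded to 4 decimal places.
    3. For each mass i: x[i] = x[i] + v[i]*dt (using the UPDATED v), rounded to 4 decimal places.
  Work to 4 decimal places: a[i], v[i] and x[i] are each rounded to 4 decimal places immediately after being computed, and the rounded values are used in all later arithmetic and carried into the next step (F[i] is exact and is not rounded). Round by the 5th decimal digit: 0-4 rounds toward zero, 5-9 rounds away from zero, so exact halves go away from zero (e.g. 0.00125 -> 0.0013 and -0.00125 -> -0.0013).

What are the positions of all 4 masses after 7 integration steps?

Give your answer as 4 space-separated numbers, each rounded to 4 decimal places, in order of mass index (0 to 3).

Answer: 8.5173 13.4408 16.5162 23.5042

Derivation:
Step 0: x=[4.0000 10.0000 16.0000 26.0000] v=[0.0000 1.0000 0.0000 0.0000]
Step 1: x=[4.2500 10.5000 17.0000 25.0000] v=[0.5000 1.0000 2.0000 -2.0000]
Step 2: x=[4.7500 11.0625 18.3750 23.5000] v=[1.0000 1.1250 2.7500 -3.0000]
Step 3: x=[5.4454 11.8750 19.2032 22.2188] v=[1.3907 1.6250 1.6563 -2.5625]
Step 4: x=[6.2638 12.9122 18.9532 21.6837] v=[1.6368 2.0743 -0.5000 -1.0703]
Step 5: x=[7.1303 13.7975 17.8756 21.9660] v=[1.7330 1.7706 -2.1553 0.5645]
Step 6: x=[7.9389 14.0356 16.8010 22.7257] v=[1.6172 0.4761 -2.1492 1.5193]
Step 7: x=[8.5173 13.4408 16.5162 23.5042] v=[1.1567 -1.1896 -0.5696 1.5570]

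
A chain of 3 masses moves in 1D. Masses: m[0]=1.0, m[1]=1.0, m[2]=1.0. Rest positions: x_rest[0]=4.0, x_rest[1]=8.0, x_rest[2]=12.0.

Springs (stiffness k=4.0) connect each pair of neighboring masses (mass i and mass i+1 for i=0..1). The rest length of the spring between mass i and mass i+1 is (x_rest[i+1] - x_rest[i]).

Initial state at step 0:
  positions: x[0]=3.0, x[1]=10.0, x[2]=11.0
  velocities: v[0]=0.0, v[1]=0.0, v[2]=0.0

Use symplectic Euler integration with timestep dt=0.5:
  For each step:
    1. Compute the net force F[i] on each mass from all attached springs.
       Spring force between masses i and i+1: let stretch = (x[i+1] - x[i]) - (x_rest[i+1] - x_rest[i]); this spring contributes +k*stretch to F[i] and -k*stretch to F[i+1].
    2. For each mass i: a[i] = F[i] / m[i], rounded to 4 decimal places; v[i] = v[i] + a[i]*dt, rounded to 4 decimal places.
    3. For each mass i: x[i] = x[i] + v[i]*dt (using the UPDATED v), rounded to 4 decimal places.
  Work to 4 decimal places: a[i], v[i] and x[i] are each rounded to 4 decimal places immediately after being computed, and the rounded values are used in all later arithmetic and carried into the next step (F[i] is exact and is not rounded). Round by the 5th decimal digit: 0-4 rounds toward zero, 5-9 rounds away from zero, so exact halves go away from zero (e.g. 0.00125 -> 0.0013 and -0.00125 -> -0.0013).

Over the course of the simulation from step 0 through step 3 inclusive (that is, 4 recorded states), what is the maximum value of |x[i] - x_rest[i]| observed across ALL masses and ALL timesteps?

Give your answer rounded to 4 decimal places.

Step 0: x=[3.0000 10.0000 11.0000] v=[0.0000 0.0000 0.0000]
Step 1: x=[6.0000 4.0000 14.0000] v=[6.0000 -12.0000 6.0000]
Step 2: x=[3.0000 10.0000 11.0000] v=[-6.0000 12.0000 -6.0000]
Step 3: x=[3.0000 10.0000 11.0000] v=[0.0000 0.0000 0.0000]
Max displacement = 4.0000

Answer: 4.0000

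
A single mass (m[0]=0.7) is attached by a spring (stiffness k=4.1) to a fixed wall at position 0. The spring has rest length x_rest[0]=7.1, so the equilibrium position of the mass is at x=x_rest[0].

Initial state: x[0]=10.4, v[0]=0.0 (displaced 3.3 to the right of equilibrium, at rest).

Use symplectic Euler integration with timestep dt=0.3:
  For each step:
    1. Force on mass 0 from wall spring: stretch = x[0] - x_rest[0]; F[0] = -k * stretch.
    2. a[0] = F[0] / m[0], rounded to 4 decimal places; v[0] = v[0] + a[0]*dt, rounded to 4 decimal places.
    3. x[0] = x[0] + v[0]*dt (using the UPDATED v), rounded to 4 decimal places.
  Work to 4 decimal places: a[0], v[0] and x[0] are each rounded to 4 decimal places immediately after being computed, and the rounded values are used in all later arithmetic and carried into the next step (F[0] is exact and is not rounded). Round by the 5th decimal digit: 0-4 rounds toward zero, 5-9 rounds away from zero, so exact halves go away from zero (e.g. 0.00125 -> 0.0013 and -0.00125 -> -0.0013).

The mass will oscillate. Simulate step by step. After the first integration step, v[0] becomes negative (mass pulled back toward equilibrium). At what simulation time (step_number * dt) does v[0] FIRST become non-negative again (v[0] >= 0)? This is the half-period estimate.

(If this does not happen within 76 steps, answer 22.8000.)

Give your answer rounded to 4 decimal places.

Step 0: x=[10.4000] v=[0.0000]
Step 1: x=[8.6604] v=[-5.7986]
Step 2: x=[6.0983] v=[-8.5405]
Step 3: x=[4.0642] v=[-6.7804]
Step 4: x=[3.6304] v=[-1.4461]
Step 5: x=[5.0256] v=[4.6505]
First v>=0 after going negative at step 5, time=1.5000

Answer: 1.5000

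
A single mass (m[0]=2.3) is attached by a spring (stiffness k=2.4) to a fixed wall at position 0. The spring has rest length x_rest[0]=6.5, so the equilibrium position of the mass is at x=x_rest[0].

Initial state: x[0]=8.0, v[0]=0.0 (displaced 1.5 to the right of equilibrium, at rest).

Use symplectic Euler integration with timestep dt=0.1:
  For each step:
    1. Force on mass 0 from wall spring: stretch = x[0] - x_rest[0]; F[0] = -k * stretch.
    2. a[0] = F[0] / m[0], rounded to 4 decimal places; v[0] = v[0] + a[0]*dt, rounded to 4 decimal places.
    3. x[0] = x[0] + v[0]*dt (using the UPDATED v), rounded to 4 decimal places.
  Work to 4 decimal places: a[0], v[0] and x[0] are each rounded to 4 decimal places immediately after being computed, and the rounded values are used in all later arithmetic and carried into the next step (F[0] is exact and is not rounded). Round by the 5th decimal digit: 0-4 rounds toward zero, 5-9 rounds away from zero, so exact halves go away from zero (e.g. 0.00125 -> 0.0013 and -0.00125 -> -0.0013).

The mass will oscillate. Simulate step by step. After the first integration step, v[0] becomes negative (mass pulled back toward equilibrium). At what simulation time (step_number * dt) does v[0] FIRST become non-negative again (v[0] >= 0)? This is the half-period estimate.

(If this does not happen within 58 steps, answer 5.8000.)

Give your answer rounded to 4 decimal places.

Answer: 3.1000

Derivation:
Step 0: x=[8.0000] v=[0.0000]
Step 1: x=[7.9844] v=[-0.1565]
Step 2: x=[7.9533] v=[-0.3114]
Step 3: x=[7.9070] v=[-0.4631]
Step 4: x=[7.8460] v=[-0.6099]
Step 5: x=[7.7710] v=[-0.7504]
Step 6: x=[7.6827] v=[-0.8830]
Step 7: x=[7.5821] v=[-1.0064]
Step 8: x=[7.4702] v=[-1.1193]
Step 9: x=[7.3482] v=[-1.2205]
Step 10: x=[7.2173] v=[-1.3090]
Step 11: x=[7.0789] v=[-1.3839]
Step 12: x=[6.9345] v=[-1.4443]
Step 13: x=[6.7855] v=[-1.4896]
Step 14: x=[6.6336] v=[-1.5194]
Step 15: x=[6.4803] v=[-1.5333]
Step 16: x=[6.3272] v=[-1.5312]
Step 17: x=[6.1759] v=[-1.5132]
Step 18: x=[6.0280] v=[-1.4794]
Step 19: x=[5.8850] v=[-1.4302]
Step 20: x=[5.7484] v=[-1.3660]
Step 21: x=[5.6196] v=[-1.2876]
Step 22: x=[5.5000] v=[-1.1957]
Step 23: x=[5.3909] v=[-1.0914]
Step 24: x=[5.2933] v=[-0.9757]
Step 25: x=[5.2083] v=[-0.8498]
Step 26: x=[5.1368] v=[-0.7150]
Step 27: x=[5.0795] v=[-0.5728]
Step 28: x=[5.0370] v=[-0.4246]
Step 29: x=[5.0098] v=[-0.2719]
Step 30: x=[4.9982] v=[-0.1164]
Step 31: x=[5.0022] v=[0.0403]
First v>=0 after going negative at step 31, time=3.1000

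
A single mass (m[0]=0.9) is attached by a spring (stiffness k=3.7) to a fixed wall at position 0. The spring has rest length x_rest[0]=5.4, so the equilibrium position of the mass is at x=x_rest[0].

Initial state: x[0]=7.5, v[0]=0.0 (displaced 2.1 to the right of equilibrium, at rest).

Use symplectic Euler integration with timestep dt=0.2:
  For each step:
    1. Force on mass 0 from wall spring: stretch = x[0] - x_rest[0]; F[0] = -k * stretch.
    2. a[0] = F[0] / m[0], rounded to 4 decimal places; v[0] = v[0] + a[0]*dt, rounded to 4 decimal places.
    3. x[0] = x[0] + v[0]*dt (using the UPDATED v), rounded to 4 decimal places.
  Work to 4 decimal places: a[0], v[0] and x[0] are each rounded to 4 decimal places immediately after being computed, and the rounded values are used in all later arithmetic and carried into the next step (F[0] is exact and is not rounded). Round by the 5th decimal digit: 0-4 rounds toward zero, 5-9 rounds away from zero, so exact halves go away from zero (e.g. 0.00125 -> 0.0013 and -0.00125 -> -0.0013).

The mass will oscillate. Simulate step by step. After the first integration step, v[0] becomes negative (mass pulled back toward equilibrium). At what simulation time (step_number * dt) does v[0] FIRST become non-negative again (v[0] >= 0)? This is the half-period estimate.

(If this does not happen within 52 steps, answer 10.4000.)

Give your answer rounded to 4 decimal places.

Answer: 1.6000

Derivation:
Step 0: x=[7.5000] v=[0.0000]
Step 1: x=[7.1547] v=[-1.7267]
Step 2: x=[6.5208] v=[-3.1695]
Step 3: x=[5.7026] v=[-4.0910]
Step 4: x=[4.8346] v=[-4.3398]
Step 5: x=[4.0596] v=[-3.8749]
Step 6: x=[3.5050] v=[-2.7728]
Step 7: x=[3.2621] v=[-1.2147]
Step 8: x=[3.3707] v=[0.5431]
First v>=0 after going negative at step 8, time=1.6000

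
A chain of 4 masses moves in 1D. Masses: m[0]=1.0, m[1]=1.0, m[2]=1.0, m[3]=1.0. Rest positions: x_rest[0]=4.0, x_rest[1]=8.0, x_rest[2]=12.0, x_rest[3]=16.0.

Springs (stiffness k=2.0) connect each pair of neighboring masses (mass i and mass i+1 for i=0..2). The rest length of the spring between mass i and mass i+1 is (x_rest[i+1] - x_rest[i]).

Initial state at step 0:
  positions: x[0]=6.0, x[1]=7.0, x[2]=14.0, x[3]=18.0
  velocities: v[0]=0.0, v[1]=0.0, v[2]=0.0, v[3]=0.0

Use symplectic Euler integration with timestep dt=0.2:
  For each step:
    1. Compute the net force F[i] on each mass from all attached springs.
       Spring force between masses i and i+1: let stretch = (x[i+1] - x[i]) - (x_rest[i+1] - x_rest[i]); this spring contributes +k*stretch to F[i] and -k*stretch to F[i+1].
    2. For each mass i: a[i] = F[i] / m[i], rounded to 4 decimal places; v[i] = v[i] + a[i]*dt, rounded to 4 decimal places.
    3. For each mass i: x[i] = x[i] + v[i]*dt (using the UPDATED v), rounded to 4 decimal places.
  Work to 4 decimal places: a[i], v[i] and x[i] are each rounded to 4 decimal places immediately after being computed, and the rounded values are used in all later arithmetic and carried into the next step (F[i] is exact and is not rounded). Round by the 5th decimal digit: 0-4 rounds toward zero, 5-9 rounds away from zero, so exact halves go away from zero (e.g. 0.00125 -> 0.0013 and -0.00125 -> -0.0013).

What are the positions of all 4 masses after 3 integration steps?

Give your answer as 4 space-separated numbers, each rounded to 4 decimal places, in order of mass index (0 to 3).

Answer: 4.8342 9.3332 12.9210 17.9117

Derivation:
Step 0: x=[6.0000 7.0000 14.0000 18.0000] v=[0.0000 0.0000 0.0000 0.0000]
Step 1: x=[5.7600 7.4800 13.7600 18.0000] v=[-1.2000 2.4000 -1.2000 0.0000]
Step 2: x=[5.3376 8.3248 13.3568 17.9808] v=[-2.1120 4.2240 -2.0160 -0.0960]
Step 3: x=[4.8342 9.3332 12.9210 17.9117] v=[-2.5171 5.0419 -2.1792 -0.3456]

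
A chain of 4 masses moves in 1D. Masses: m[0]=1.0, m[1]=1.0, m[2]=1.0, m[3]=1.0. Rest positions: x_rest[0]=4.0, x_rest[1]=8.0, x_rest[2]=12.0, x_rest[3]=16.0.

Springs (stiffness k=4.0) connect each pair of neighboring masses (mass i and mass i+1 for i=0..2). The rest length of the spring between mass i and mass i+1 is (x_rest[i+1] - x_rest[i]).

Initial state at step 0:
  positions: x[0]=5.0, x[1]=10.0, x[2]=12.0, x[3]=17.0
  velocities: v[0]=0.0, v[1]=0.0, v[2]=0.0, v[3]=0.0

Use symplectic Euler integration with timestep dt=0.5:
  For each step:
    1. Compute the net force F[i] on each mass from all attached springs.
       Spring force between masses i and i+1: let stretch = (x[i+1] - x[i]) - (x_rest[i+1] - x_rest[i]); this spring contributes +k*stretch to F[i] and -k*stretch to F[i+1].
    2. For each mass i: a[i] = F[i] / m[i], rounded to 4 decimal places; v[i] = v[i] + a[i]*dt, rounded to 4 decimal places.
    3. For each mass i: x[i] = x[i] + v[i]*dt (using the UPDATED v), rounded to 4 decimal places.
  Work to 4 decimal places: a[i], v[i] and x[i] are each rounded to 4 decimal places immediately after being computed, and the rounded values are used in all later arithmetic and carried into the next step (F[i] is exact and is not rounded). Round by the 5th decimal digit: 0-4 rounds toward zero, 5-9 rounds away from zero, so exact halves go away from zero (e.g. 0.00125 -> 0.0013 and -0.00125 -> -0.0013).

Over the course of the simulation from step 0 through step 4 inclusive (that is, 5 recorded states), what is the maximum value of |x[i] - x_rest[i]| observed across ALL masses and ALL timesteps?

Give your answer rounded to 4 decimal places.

Step 0: x=[5.0000 10.0000 12.0000 17.0000] v=[0.0000 0.0000 0.0000 0.0000]
Step 1: x=[6.0000 7.0000 15.0000 16.0000] v=[2.0000 -6.0000 6.0000 -2.0000]
Step 2: x=[4.0000 11.0000 11.0000 18.0000] v=[-4.0000 8.0000 -8.0000 4.0000]
Step 3: x=[5.0000 8.0000 14.0000 17.0000] v=[2.0000 -6.0000 6.0000 -2.0000]
Step 4: x=[5.0000 8.0000 14.0000 17.0000] v=[0.0000 0.0000 0.0000 0.0000]
Max displacement = 3.0000

Answer: 3.0000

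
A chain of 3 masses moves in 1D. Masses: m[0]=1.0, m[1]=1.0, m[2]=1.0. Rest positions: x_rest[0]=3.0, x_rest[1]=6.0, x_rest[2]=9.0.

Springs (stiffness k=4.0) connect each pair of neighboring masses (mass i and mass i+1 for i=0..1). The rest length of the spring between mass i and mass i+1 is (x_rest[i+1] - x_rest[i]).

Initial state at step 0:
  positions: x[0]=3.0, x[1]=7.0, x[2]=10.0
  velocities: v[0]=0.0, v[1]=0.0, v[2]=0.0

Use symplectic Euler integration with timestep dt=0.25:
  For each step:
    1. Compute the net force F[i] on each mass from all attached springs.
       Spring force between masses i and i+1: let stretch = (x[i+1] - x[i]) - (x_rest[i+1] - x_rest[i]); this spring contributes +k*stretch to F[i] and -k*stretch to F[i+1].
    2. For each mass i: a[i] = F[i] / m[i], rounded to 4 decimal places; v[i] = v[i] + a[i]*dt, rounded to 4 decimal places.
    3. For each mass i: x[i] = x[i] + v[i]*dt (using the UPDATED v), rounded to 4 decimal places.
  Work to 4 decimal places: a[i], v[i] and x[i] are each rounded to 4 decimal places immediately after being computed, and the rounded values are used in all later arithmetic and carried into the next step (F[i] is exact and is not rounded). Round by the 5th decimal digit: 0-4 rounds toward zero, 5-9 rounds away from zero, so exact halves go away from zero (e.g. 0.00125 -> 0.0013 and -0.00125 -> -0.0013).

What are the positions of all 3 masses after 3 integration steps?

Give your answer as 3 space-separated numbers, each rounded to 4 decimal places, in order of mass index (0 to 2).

Step 0: x=[3.0000 7.0000 10.0000] v=[0.0000 0.0000 0.0000]
Step 1: x=[3.2500 6.7500 10.0000] v=[1.0000 -1.0000 0.0000]
Step 2: x=[3.6250 6.4375 9.9375] v=[1.5000 -1.2500 -0.2500]
Step 3: x=[3.9531 6.2969 9.7500] v=[1.3125 -0.5625 -0.7500]

Answer: 3.9531 6.2969 9.7500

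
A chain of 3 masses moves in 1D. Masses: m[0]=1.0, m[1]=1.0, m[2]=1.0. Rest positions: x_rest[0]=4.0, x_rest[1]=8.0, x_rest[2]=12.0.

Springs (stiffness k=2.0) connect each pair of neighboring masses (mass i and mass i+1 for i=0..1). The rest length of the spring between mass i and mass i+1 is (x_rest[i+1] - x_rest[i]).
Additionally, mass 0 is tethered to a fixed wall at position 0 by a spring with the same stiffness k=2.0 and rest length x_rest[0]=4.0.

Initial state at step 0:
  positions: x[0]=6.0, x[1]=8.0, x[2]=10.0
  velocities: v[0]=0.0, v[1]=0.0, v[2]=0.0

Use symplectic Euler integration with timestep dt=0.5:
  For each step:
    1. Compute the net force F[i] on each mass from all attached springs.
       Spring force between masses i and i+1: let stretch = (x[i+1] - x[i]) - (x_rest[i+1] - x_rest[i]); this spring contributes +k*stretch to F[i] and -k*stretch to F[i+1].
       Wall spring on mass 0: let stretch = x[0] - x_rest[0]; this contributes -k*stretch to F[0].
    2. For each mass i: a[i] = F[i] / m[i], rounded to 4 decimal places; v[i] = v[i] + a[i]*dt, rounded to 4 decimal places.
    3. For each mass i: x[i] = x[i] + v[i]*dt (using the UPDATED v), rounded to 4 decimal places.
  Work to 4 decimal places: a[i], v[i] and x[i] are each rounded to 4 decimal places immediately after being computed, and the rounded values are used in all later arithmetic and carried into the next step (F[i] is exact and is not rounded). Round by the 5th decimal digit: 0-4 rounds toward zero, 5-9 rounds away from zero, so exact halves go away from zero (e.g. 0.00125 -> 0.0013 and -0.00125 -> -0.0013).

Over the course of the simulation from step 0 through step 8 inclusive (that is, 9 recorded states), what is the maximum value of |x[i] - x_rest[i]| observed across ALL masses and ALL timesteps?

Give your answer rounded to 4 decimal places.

Step 0: x=[6.0000 8.0000 10.0000] v=[0.0000 0.0000 0.0000]
Step 1: x=[4.0000 8.0000 11.0000] v=[-4.0000 0.0000 2.0000]
Step 2: x=[2.0000 7.5000 12.5000] v=[-4.0000 -1.0000 3.0000]
Step 3: x=[1.7500 6.7500 13.5000] v=[-0.5000 -1.5000 2.0000]
Step 4: x=[3.1250 6.8750 13.1250] v=[2.7500 0.2500 -0.7500]
Step 5: x=[4.8125 8.2500 11.6250] v=[3.3750 2.7500 -3.0000]
Step 6: x=[5.8125 9.5938 10.4375] v=[2.0000 2.6875 -2.3750]
Step 7: x=[5.7969 9.4688 10.8282] v=[-0.0312 -0.2501 0.7813]
Step 8: x=[4.7188 8.1875 12.5392] v=[-2.1562 -2.5626 3.4219]
Max displacement = 2.2500

Answer: 2.2500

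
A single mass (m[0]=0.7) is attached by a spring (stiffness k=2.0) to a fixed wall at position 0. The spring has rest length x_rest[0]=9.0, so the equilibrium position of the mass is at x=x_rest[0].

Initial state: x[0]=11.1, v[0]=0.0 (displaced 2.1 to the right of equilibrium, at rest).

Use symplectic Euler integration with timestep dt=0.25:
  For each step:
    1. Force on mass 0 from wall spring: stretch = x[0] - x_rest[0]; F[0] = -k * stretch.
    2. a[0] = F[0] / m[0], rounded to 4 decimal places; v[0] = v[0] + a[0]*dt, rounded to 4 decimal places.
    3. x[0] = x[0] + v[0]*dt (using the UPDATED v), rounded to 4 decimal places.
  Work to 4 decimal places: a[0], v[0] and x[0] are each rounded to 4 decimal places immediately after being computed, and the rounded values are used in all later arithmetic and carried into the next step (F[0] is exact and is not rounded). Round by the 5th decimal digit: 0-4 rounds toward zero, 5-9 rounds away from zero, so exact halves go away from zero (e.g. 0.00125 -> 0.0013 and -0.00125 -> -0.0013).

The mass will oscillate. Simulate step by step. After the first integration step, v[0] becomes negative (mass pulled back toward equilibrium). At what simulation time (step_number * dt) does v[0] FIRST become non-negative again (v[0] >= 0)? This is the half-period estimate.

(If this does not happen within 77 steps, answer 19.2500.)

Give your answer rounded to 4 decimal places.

Answer: 2.0000

Derivation:
Step 0: x=[11.1000] v=[0.0000]
Step 1: x=[10.7250] v=[-1.5000]
Step 2: x=[10.0420] v=[-2.7322]
Step 3: x=[9.1729] v=[-3.4765]
Step 4: x=[8.2729] v=[-3.6000]
Step 5: x=[7.5027] v=[-3.0807]
Step 6: x=[6.9999] v=[-2.0112]
Step 7: x=[6.8543] v=[-0.5826]
Step 8: x=[7.0918] v=[0.9501]
First v>=0 after going negative at step 8, time=2.0000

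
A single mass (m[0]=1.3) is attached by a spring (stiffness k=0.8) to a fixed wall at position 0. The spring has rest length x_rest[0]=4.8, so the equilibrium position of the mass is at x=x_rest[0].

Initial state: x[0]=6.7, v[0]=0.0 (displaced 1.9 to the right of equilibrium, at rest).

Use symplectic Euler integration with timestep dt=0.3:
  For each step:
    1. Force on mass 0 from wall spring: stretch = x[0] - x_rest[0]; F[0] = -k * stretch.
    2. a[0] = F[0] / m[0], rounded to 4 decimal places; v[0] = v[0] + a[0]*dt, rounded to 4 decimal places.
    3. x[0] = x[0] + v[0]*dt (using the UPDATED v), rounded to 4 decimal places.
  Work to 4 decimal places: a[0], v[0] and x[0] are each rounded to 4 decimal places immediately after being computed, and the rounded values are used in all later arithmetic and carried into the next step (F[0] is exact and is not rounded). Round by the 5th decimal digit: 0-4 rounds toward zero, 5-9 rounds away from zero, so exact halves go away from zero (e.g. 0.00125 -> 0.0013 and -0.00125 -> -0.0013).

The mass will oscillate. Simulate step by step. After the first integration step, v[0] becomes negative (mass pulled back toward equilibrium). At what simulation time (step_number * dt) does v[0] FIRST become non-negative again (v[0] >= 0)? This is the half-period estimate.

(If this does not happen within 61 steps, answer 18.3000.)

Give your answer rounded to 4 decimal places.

Answer: 4.2000

Derivation:
Step 0: x=[6.7000] v=[0.0000]
Step 1: x=[6.5948] v=[-0.3508]
Step 2: x=[6.3901] v=[-0.6822]
Step 3: x=[6.0974] v=[-0.9758]
Step 4: x=[5.7328] v=[-1.2153]
Step 5: x=[5.3166] v=[-1.3875]
Step 6: x=[4.8717] v=[-1.4829]
Step 7: x=[4.4229] v=[-1.4961]
Step 8: x=[3.9950] v=[-1.4265]
Step 9: x=[3.6116] v=[-1.2779]
Step 10: x=[3.2941] v=[-1.0585]
Step 11: x=[3.0600] v=[-0.7805]
Step 12: x=[2.9222] v=[-0.4593]
Step 13: x=[2.8884] v=[-0.1126]
Step 14: x=[2.9605] v=[0.2403]
First v>=0 after going negative at step 14, time=4.2000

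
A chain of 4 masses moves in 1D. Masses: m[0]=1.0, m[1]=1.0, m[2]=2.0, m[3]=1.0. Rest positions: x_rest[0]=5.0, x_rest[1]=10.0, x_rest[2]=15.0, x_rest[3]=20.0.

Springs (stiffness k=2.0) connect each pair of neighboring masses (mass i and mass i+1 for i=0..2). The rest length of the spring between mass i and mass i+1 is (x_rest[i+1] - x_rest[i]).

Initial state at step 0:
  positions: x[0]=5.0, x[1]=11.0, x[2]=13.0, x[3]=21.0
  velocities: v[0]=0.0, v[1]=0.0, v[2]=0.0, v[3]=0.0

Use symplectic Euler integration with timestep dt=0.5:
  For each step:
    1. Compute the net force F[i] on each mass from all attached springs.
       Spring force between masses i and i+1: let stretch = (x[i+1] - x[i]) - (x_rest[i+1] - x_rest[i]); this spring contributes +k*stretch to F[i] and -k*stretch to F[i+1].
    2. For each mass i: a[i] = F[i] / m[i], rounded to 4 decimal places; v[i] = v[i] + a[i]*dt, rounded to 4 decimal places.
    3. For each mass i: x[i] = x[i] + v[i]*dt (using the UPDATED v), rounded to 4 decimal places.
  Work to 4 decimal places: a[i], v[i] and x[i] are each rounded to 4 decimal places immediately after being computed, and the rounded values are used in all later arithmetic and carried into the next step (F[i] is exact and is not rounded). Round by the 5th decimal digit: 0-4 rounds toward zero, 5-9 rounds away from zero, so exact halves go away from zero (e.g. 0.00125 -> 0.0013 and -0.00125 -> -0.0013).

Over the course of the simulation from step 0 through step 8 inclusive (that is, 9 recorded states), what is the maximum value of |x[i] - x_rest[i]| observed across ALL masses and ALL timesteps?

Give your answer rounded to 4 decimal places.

Step 0: x=[5.0000 11.0000 13.0000 21.0000] v=[0.0000 0.0000 0.0000 0.0000]
Step 1: x=[5.5000 9.0000 14.5000 19.5000] v=[1.0000 -4.0000 3.0000 -3.0000]
Step 2: x=[5.2500 8.0000 15.8750 18.0000] v=[-0.5000 -2.0000 2.7500 -3.0000]
Step 3: x=[3.8750 9.5625 15.8125 17.9375] v=[-2.7500 3.1250 -0.1250 -0.1250]
Step 4: x=[2.8438 11.4063 14.7188 19.3125] v=[-2.0625 3.6875 -2.1875 2.7500]
Step 5: x=[3.5938 10.6251 13.9454 20.8907] v=[1.5000 -1.5625 -1.5469 3.1563]
Step 6: x=[5.3595 7.9884 14.0782 21.4962] v=[3.5313 -5.2735 0.2656 1.2110]
Step 7: x=[5.9396 7.0821 14.5431 20.8927] v=[1.1602 -1.8126 0.9297 -1.2070]
Step 8: x=[4.5910 9.3351 14.7301 19.6144] v=[-2.6973 4.5059 0.3740 -2.5566]
Max displacement = 2.9179

Answer: 2.9179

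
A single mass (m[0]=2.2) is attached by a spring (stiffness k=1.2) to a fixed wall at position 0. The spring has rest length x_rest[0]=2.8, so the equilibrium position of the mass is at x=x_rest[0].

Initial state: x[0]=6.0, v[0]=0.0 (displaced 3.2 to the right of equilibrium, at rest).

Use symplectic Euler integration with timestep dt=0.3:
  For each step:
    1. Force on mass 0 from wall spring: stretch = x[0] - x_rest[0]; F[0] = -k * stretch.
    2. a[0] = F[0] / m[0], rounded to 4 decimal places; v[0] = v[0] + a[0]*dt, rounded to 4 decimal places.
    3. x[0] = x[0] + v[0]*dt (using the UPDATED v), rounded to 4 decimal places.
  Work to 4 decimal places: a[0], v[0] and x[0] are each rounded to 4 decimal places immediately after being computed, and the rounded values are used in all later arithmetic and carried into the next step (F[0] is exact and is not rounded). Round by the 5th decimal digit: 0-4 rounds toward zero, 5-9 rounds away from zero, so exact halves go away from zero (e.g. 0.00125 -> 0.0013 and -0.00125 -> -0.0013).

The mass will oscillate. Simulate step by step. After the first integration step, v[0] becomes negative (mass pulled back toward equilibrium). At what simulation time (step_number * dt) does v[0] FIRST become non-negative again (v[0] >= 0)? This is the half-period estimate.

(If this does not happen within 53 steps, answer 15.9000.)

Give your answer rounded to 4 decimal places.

Step 0: x=[6.0000] v=[0.0000]
Step 1: x=[5.8429] v=[-0.5237]
Step 2: x=[5.5364] v=[-1.0216]
Step 3: x=[5.0956] v=[-1.4694]
Step 4: x=[4.5421] v=[-1.8450]
Step 5: x=[3.9031] v=[-2.1301]
Step 6: x=[3.2099] v=[-2.3106]
Step 7: x=[2.4966] v=[-2.3777]
Step 8: x=[1.7982] v=[-2.3281]
Step 9: x=[1.1489] v=[-2.1642]
Step 10: x=[0.5807] v=[-1.8940]
Step 11: x=[0.1214] v=[-1.5309]
Step 12: x=[-0.2064] v=[-1.0926]
Step 13: x=[-0.3866] v=[-0.6006]
Step 14: x=[-0.4104] v=[-0.0792]
Step 15: x=[-0.2766] v=[0.4461]
First v>=0 after going negative at step 15, time=4.5000

Answer: 4.5000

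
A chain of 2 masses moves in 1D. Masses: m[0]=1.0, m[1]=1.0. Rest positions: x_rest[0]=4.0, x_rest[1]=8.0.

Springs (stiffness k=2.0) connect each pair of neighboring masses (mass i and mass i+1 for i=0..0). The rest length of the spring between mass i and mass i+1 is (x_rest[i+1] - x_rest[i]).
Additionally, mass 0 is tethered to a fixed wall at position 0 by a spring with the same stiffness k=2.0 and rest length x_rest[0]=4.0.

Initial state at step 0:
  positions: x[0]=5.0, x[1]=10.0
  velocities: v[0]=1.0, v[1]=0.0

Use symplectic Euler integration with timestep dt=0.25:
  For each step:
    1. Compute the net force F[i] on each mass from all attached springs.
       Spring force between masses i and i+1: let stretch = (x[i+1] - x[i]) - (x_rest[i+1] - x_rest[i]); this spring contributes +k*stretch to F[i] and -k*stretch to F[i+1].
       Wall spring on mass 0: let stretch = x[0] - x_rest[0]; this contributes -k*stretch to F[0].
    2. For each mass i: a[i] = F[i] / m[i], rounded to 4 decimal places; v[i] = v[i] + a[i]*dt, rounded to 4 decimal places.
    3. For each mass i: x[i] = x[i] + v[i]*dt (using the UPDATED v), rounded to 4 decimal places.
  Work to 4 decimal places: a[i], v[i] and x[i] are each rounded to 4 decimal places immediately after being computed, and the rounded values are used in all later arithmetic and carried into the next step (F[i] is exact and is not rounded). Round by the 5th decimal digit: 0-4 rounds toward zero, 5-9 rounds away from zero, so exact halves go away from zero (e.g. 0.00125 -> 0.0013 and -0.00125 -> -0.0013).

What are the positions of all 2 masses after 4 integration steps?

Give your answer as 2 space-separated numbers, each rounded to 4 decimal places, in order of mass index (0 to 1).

Step 0: x=[5.0000 10.0000] v=[1.0000 0.0000]
Step 1: x=[5.2500 9.8750] v=[1.0000 -0.5000]
Step 2: x=[5.4219 9.6719] v=[0.6875 -0.8125]
Step 3: x=[5.4473 9.4375] v=[0.1016 -0.9375]
Step 4: x=[5.2906 9.2044] v=[-0.6270 -0.9326]

Answer: 5.2906 9.2044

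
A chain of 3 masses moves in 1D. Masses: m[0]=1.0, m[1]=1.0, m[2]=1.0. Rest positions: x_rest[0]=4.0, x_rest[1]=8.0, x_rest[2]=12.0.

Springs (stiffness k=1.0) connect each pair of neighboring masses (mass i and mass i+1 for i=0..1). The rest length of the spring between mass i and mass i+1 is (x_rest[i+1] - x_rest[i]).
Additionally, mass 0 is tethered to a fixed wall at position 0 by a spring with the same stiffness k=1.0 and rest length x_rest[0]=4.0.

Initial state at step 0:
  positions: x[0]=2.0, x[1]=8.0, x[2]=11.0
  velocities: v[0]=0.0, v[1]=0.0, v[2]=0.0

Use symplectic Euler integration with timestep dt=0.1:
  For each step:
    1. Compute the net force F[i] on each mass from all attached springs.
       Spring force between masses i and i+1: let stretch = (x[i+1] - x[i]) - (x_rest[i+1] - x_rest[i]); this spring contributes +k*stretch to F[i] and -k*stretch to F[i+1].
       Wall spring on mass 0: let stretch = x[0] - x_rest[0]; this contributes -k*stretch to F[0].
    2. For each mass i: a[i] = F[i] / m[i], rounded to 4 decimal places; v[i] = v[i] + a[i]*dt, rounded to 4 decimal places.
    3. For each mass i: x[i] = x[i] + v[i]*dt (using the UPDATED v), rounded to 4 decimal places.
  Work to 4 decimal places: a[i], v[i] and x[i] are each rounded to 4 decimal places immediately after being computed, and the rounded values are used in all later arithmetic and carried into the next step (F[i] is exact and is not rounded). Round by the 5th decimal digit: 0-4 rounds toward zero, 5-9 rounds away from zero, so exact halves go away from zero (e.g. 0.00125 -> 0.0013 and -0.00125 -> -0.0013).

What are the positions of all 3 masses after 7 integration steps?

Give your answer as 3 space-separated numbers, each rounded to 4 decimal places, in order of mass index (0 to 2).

Answer: 2.9882 7.2911 11.2326

Derivation:
Step 0: x=[2.0000 8.0000 11.0000] v=[0.0000 0.0000 0.0000]
Step 1: x=[2.0400 7.9700 11.0100] v=[0.4000 -0.3000 0.1000]
Step 2: x=[2.1189 7.9111 11.0296] v=[0.7890 -0.5890 0.1960]
Step 3: x=[2.2345 7.8255 11.0580] v=[1.1563 -0.8564 0.2842]
Step 4: x=[2.3837 7.7163 11.0941] v=[1.4920 -1.0923 0.3610]
Step 5: x=[2.5624 7.5875 11.1364] v=[1.7869 -1.2878 0.4232]
Step 6: x=[2.7657 7.4440 11.1832] v=[2.0332 -1.4354 0.4683]
Step 7: x=[2.9882 7.2911 11.2326] v=[2.2245 -1.5293 0.4944]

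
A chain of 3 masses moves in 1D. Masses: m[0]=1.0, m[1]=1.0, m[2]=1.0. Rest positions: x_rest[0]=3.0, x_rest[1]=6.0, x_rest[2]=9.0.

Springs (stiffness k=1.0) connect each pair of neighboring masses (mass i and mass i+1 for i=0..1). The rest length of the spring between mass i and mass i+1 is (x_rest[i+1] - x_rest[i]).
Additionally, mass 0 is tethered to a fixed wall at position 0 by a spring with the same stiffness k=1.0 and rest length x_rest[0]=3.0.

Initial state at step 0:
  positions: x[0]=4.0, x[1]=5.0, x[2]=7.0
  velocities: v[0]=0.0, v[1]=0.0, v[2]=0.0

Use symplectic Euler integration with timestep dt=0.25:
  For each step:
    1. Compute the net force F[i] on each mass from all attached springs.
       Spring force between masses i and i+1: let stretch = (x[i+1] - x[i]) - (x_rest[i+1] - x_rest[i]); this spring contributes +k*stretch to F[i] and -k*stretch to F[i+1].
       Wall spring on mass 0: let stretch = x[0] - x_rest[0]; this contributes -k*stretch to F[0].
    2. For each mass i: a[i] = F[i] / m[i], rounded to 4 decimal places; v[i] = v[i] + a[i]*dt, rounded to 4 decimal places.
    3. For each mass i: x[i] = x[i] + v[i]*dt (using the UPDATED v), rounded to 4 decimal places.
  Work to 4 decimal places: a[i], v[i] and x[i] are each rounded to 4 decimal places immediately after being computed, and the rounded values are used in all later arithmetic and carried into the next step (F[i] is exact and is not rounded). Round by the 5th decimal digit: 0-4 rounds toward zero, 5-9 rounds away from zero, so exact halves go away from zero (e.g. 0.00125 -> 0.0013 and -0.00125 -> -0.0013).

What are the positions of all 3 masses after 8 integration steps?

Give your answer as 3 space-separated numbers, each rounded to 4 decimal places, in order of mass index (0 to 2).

Step 0: x=[4.0000 5.0000 7.0000] v=[0.0000 0.0000 0.0000]
Step 1: x=[3.8125 5.0625 7.0625] v=[-0.7500 0.2500 0.2500]
Step 2: x=[3.4649 5.1719 7.1875] v=[-1.3906 0.4375 0.5000]
Step 3: x=[3.0074 5.3006 7.3740] v=[-1.8301 0.5147 0.7461]
Step 4: x=[2.5052 5.4156 7.6185] v=[-2.0087 0.4598 0.9778]
Step 5: x=[2.0284 5.4863 7.9128] v=[-1.9074 0.2829 1.1771]
Step 6: x=[1.6409 5.4926 8.2429] v=[-1.5500 0.0251 1.3205]
Step 7: x=[1.3916 5.4300 8.5886] v=[-0.9973 -0.2503 1.3829]
Step 8: x=[1.3077 5.3124 8.9244] v=[-0.3356 -0.4703 1.3433]

Answer: 1.3077 5.3124 8.9244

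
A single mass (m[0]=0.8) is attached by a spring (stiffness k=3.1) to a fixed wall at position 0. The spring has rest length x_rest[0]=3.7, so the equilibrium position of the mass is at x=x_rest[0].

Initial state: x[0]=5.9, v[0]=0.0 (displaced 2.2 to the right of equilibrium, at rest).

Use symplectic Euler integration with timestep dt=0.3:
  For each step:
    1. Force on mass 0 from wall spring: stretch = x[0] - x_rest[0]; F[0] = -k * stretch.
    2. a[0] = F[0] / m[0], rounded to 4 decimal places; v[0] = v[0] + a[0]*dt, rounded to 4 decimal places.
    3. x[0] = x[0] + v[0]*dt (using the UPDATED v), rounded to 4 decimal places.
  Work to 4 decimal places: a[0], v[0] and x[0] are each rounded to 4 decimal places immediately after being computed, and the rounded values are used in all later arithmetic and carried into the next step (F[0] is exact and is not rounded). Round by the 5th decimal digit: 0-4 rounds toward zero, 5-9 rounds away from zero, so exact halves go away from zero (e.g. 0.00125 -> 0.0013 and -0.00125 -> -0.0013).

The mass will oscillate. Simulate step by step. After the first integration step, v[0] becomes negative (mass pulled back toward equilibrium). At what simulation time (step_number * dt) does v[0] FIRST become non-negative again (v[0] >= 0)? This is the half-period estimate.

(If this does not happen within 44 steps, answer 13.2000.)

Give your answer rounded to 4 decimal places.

Step 0: x=[5.9000] v=[0.0000]
Step 1: x=[5.1328] v=[-2.5575]
Step 2: x=[3.8659] v=[-4.2231]
Step 3: x=[2.5411] v=[-4.4160]
Step 4: x=[1.6205] v=[-3.0688]
Step 5: x=[1.4251] v=[-0.6514]
Step 6: x=[2.0231] v=[1.9932]
First v>=0 after going negative at step 6, time=1.8000

Answer: 1.8000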